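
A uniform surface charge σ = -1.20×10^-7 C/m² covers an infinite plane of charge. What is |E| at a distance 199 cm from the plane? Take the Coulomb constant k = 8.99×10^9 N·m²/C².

Choose a cylindrical pillbox piercing the sheet, end faces (area A) parallel to it.
Only the two end caps contribute flux: Φ = 2EA. With Q_enc = σA, Gauss's law gives E = |σ|/(2ε₀).
E = 2πk|σ| = 2π(8.99×10^9)(1.20e-7) = 6.78×10^3 N/C.

|E| = 6.78e3 N/C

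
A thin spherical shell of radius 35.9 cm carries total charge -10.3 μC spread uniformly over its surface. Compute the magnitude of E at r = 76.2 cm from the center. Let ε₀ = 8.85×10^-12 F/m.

Symmetry ⇒ E = E(r) r̂. Gaussian sphere of radius r = 76.2 cm (r > 35.9 cm).
The entire shell is enclosed: Q_enc = -1.03×10^-5 C.
Since E is radial and uniform over the Gaussian sphere, Φ = E·4πr² = Q_enc/ε₀.
E = |Q_enc|/(4πε₀r²) = (1.03×10^-5)/(4π·8.85×10^-12·(0.762)²) = 1.60×10^5 N/C.

1.60e5 N/C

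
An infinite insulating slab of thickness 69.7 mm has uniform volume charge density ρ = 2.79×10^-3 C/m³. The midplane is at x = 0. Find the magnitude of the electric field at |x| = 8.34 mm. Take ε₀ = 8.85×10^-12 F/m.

By symmetry E is perpendicular to the slab. A Gaussian pillbox from −8.34 mm to +8.34 mm (face area A) lies entirely within the slab.
Q_enc = ρ·(2x)·A and flux = 2EA, so 2EA = 2ρxA/ε₀ ⇒ E = |ρ|x/ε₀.
E = (2.79e-3)(0.00834)/(8.85×10^-12) = 2.63×10^6 N/C.

E ≈ 2.63×10^6 V/m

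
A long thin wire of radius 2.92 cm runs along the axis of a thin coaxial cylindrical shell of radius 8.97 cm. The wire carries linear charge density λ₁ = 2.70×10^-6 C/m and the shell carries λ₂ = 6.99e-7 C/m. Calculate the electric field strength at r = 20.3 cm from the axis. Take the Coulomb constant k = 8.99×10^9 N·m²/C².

|E| ≈ 3.01×10^5 N/C

Choose a coaxial cylinder of radius r = 20.3 cm (arbitrary length L) as the Gaussian surface (r > 8.97 cm, enclosing both).
λ_enc = λ₁ + λ₂ = (2.70e-6) + (6.99×10^-7) = 3.399×10^-6 C/m.
Gauss's law: E·2πrL = λ_enc L/ε₀.
E = 2k|λ_enc|/r = 2(8.99×10^9)(3.399×10^-6)/(0.203) = 3.01×10^5 N/C.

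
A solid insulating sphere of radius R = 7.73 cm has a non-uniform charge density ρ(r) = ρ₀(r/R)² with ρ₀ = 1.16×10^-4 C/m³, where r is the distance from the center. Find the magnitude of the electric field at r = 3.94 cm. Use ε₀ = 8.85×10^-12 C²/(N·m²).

2.68e4 N/C

Symmetry ⇒ E = E(r) r̂. Gaussian sphere of radius r = 3.94 cm (r < R).
Q_enc = ∫₀^r ρ(r')·4πr'² dr' = (4πρ₀/R²) ∫₀^r r'^4 dr' = 4πρ₀ r^5/(5·R²) = 4.633e-9 C.
By Gauss's law, ∮E·dA = E·4πr² = Q_enc/ε₀.
E = |Q_enc|/(4πε₀r²) = (4.633×10^-9)/(4π·8.85×10^-12·(0.0394)²) = 2.68×10^4 N/C.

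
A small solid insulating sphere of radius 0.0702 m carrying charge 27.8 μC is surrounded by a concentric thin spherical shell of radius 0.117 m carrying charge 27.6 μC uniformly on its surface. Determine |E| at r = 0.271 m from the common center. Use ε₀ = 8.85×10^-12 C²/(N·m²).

By spherical symmetry E is radial; choose a Gaussian sphere of radius r = 0.271 m (r > 0.117 m, enclosing both).
Q_enc = (27.8 μC) + (27.6 μC) = 5.54×10^-5 C.
Since E is radial and uniform over the Gaussian sphere, Φ = E·4πr² = Q_enc/ε₀.
E = |Q_enc|/(4πε₀r²) = (5.54×10^-5)/(4π·8.85×10^-12·(0.271)²) = 6.78e6 N/C.

|E| = 6.78e6 N/C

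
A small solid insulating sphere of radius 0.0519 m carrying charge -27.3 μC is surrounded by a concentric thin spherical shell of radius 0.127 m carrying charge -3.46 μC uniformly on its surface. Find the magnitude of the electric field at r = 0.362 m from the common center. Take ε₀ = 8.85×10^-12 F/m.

E ≈ 2.11e6 N/C

Symmetry ⇒ E = E(r) r̂. Gaussian sphere of radius r = 0.362 m (r > 0.127 m, enclosing both).
Q_enc = (-27.3 μC) + (-3.46 μC) = -3.076×10^-5 C.
By Gauss's law, ∮E·dA = E·4πr² = Q_enc/ε₀.
E = |Q_enc|/(4πε₀r²) = (3.076×10^-5)/(4π·8.85×10^-12·(0.362)²) = 2.11×10^6 N/C.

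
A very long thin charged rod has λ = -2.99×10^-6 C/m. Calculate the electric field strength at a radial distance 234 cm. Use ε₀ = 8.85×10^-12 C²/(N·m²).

Choose a coaxial cylinder of radius r = 234 cm (arbitrary length L) as the Gaussian surface.
Q_enc = λL, so λ_enc = -2.99×10^-6 C/m.
Gauss's law: E·2πrL = λ_enc L/ε₀.
E = |λ_enc|/(2πε₀r) = (2.99×10^-6)/(2π·8.85×10^-12·2.34) = 2.30×10^4 N/C.

|E| = 2.30×10^4 V/m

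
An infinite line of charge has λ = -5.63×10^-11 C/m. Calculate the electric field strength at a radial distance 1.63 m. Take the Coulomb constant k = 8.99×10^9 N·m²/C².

Choose a coaxial cylinder of radius r = 1.63 m (arbitrary length L) as the Gaussian surface.
Q_enc = λL, so λ_enc = -5.63×10^-11 C/m.
Applying ∮E·dA = Q_enc/ε₀ with the end caps contributing no flux:
E = 2k|λ_enc|/r = 2(8.99×10^9)(5.63e-11)/(1.63) = 0.621 N/C.

|E| ≈ 0.621 V/m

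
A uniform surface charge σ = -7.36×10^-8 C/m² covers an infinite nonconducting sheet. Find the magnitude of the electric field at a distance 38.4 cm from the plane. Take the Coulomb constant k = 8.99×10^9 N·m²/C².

|E| = 4.16×10^3 V/m

The symmetry is planar: E is normal to the sheet and the same magnitude on both sides. Take a pillbox straddling the sheet with end-cap area A.
Only the two end caps contribute flux: Φ = 2EA. With Q_enc = σA, Gauss's law gives E = |σ|/(2ε₀).
E = 2πk|σ| = 2π(8.99×10^9)(7.36e-8) = 4.16×10^3 N/C.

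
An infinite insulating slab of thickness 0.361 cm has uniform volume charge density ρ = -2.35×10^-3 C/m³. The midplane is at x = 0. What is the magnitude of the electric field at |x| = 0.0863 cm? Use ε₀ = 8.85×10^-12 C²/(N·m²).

By symmetry E is perpendicular to the slab. A Gaussian pillbox from −0.0863 cm to +0.0863 cm (face area A) lies entirely within the slab.
Q_enc = ρ·(2x)·A and flux = 2EA, so 2EA = 2ρxA/ε₀ ⇒ E = |ρ|x/ε₀.
E = (2.35e-3)(0.000863)/(8.85×10^-12) = 2.29×10^5 N/C.

|E| ≈ 2.29×10^5 N/C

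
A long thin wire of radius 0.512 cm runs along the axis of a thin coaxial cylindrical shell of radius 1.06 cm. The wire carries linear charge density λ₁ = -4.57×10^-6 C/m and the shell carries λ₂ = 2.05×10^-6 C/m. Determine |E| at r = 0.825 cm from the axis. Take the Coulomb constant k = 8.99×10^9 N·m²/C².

By cylindrical symmetry E is radial; use a coaxial Gaussian cylinder of radius 0.825 cm and length L (between the conductors, 0.512 cm < r < 1.06 cm).
Only the inner wire is enclosed; the outer shell contributes nothing inside itself. λ_enc = λ₁ = -4.57×10^-6 C/m.
Gauss's law: E·2πrL = λ_enc L/ε₀.
E = 2k|λ_enc|/r = 2(8.99×10^9)(4.57e-6)/(0.00825) = 9.96×10^6 N/C.

9.96×10^6 N/C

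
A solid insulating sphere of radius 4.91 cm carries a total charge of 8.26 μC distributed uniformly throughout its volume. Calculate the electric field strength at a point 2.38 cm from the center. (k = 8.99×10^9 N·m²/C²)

Take a concentric spherical Gaussian surface of radius r = 2.38 cm (r < R).
For a uniform sphere the enclosed fraction is (r/R)³, so Q_enc = (8.26 μC)(0.0238/0.0491)³ = 9.407×10^-7 C.
Applying ∮E·dA = Q_enc/ε₀ with Φ = E(4πr²):
E = k|Q_enc|/r² = (8.99×10^9)(9.407e-7)/(0.0238)² = 1.49e7 N/C.

|E| ≈ 1.49×10^7 N/C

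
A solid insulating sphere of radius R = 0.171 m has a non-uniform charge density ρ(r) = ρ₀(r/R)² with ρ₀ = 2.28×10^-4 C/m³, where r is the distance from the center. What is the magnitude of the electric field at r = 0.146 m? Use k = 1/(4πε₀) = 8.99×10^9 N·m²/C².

Take a concentric spherical Gaussian surface of radius r = 0.146 m (r < R).
Q_enc = ∫₀^r ρ(r')·4πr'² dr' = (4πρ₀/R²) ∫₀^r r'^4 dr' = 4πρ₀ r^5/(5·R²) = 1.30×10^-6 C.
By Gauss's law, ∮E·dA = E·4πr² = Q_enc/ε₀.
E = k|Q_enc|/r² = (8.99×10^9)(1.30e-6)/(0.146)² = 5.48×10^5 N/C.

E ≈ 5.48×10^5 N/C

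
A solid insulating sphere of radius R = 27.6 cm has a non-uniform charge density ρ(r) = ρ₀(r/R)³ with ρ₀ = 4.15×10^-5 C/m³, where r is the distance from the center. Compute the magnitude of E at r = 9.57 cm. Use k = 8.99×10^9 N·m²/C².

By spherical symmetry E is radial; choose a Gaussian sphere of radius r = 9.57 cm (r < R).
Q_enc = ∫₀^r ρ(r')·4πr'² dr' = (4πρ₀/R³) ∫₀^r r'^5 dr' = 4πρ₀ r^6/(6·R³) = 3.176e-9 C.
By Gauss's law, ∮E·dA = E·4πr² = Q_enc/ε₀.
E = k|Q_enc|/r² = (8.99×10^9)(3.176×10^-9)/(0.0957)² = 3.12×10^3 N/C.

3.12e3 N/C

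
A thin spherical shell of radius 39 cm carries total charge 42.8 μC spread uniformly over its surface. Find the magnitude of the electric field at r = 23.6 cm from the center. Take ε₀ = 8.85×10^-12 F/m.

By spherical symmetry E is radial; choose a Gaussian sphere of radius r = 23.6 cm (inside the shell, r < 39 cm).
No charge lies within this surface, so Q_enc = 0 and Gauss's law gives E·4πr² = 0 ⇒ E = 0.

E = 0 (no enclosed charge)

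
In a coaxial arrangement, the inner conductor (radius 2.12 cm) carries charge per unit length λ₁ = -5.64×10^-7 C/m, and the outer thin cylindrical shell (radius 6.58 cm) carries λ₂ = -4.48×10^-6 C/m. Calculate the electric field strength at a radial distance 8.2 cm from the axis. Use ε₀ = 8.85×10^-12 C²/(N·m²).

By cylindrical symmetry E is radial; use a coaxial Gaussian cylinder of radius 8.2 cm and length L (r > 6.58 cm, enclosing both).
λ_enc = λ₁ + λ₂ = (-5.64×10^-7) + (-4.48×10^-6) = -5.044×10^-6 C/m.
By Gauss's law (flux through the curved wall only), E·2πrL = λ_enc L/ε₀.
E = |λ_enc|/(2πε₀r) = (5.044×10^-6)/(2π·8.85×10^-12·0.082) = 1.11e6 N/C.

|E| = 1.11×10^6 N/C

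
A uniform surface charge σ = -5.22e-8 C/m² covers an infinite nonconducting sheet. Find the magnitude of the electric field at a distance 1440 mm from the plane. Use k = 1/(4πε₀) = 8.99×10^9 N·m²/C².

E = 2.95×10^3 N/C

The symmetry is planar: E is normal to the sheet and the same magnitude on both sides. Take a pillbox straddling the sheet with end-cap area A.
Only the two end caps contribute flux: Φ = 2EA. With Q_enc = σA, Gauss's law gives E = |σ|/(2ε₀).
E = 2πk|σ| = 2π(8.99×10^9)(5.22×10^-8) = 2.95e3 N/C.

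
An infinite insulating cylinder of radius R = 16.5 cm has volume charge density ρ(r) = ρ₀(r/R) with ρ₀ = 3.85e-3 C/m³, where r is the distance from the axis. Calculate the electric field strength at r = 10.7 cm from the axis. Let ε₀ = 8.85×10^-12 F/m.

1.01×10^7 N/C

By cylindrical symmetry E is radial; use a coaxial Gaussian cylinder of radius 10.7 cm and length L (r < R).
λ_enc = ∫₀^r ρ(r')·2πr' dr' = (2πρ₀/R)·r^3/3 = 5.987e-5 C/m.
By Gauss's law (flux through the curved wall only), E·2πrL = λ_enc L/ε₀.
E = |λ_enc|/(2πε₀r) = (5.987e-5)/(2π·8.85×10^-12·0.107) = 1.01e7 N/C.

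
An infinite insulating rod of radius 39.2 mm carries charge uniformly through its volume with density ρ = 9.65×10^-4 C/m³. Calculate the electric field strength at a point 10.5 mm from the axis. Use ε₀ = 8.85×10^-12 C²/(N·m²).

E ≈ 5.72×10^5 N/C

By cylindrical symmetry E is radial; use a coaxial Gaussian cylinder of radius 10.5 mm and length L (r < R).
Charge inside radius r per length L is ρ·πr²·L, so λ_enc = ρπr² = 3.342e-7 C/m.
By Gauss's law (flux through the curved wall only), E·2πrL = λ_enc L/ε₀.
E = |λ_enc|/(2πε₀r) = (3.342e-7)/(2π·8.85×10^-12·0.0105) = 5.72e5 N/C.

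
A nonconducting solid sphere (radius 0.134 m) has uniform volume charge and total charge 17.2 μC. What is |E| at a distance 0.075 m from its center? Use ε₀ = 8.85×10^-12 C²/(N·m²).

Use a concentric Gaussian sphere at r = 0.075 m (r < R).
For a uniform sphere the enclosed fraction is (r/R)³, so Q_enc = (17.2 μC)(0.075/0.134)³ = 3.016e-6 C.
Applying ∮E·dA = Q_enc/ε₀ with Φ = E(4πr²):
E = |Q_enc|/(4πε₀r²) = (3.016×10^-6)/(4π·8.85×10^-12·(0.075)²) = 4.82×10^6 N/C.

|E| = 4.82e6 N/C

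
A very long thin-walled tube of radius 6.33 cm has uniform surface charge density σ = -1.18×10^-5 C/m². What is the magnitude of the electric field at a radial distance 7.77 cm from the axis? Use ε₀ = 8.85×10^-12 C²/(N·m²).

Coaxial Gaussian cylinder, radius r = 7.77 cm, length L (r > 6.33 cm).
The whole shell is enclosed: λ_enc = σ·2πR = (-1.18×10^-5)·2π·(0.0633) = -4.693e-6 C/m.
Since E is radial and uniform over the curved surface, Φ = E·2πrL = Q_enc/ε₀ = λ_enc L/ε₀.
E = |λ_enc|/(2πε₀r) = (4.693e-6)/(2π·8.85×10^-12·0.0777) = 1.09×10^6 N/C.

E ≈ 1.09e6 V/m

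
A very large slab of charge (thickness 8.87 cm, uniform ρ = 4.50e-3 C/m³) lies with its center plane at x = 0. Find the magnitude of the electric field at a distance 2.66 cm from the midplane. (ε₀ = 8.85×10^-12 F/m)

|E| ≈ 1.35×10^7 N/C

By symmetry E is perpendicular to the slab. A Gaussian pillbox from −2.66 cm to +2.66 cm (face area A) lies entirely within the slab.
Q_enc = ρ·(2x)·A and flux = 2EA, so 2EA = 2ρxA/ε₀ ⇒ E = |ρ|x/ε₀.
E = (4.50×10^-3)(0.0266)/(8.85×10^-12) = 1.35e7 N/C.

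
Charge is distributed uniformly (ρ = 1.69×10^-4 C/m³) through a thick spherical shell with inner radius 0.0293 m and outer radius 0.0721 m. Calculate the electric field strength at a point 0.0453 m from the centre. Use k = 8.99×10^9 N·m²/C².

E ≈ 2.10×10^5 N/C

Symmetry ⇒ E = E(r) r̂. Gaussian sphere of radius r = 0.0453 m (within the shell material, 0.0293 m < r < 0.0721 m).
Enclosed charge is the volume from a to r: Q_enc = (4π/3)ρ(r³ − a³) = 4.80×10^-8 C.
By Gauss's law, ∮E·dA = E·4πr² = Q_enc/ε₀.
E = k|Q_enc|/r² = (8.99×10^9)(4.80×10^-8)/(0.0453)² = 2.10e5 N/C.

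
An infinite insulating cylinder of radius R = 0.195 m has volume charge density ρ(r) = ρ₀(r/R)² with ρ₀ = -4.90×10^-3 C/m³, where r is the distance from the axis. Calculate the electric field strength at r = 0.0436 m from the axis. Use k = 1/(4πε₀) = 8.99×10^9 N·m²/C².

Take a coaxial cylindrical Gaussian surface of radius r = 0.0436 m and length L (r < R).
λ_enc = ∫₀^r ρ(r')·2πr' dr' = (2πρ₀/R²)·r^4/4 = -7.315×10^-7 C/m.
Since E is radial and uniform over the curved surface, Φ = E·2πrL = Q_enc/ε₀ = λ_enc L/ε₀.
E = 2k|λ_enc|/r = 2(8.99×10^9)(7.315×10^-7)/(0.0436) = 3.02×10^5 N/C.

3.02e5 V/m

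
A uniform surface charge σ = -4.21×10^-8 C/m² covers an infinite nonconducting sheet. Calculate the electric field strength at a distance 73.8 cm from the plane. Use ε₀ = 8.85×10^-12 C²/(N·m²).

Choose a cylindrical pillbox piercing the sheet, end faces (area A) parallel to it.
Flux Φ = 2EA and Q_enc = σA, so 2EA = σA/ε₀ ⇒ E = |σ|/(2ε₀), independent of distance.
E = |σ|/(2ε₀) = (4.21×10^-8)/(2·8.85×10^-12) = 2.38×10^3 N/C.

E = 2.38×10^3 V/m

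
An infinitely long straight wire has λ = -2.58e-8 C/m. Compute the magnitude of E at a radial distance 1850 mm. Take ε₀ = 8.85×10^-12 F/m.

By cylindrical symmetry E is radial; use a coaxial Gaussian cylinder of radius 1850 mm and length L.
Q_enc = λL, so λ_enc = -2.58e-8 C/m.
Since E is radial and uniform over the curved surface, Φ = E·2πrL = Q_enc/ε₀ = λ_enc L/ε₀.
E = |λ_enc|/(2πε₀r) = (2.58e-8)/(2π·8.85×10^-12·1.85) = 251 N/C.

|E| ≈ 251 V/m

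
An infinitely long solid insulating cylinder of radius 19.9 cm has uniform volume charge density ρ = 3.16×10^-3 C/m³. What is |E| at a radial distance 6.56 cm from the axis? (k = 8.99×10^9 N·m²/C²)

1.17×10^7 N/C

Choose a coaxial cylinder of radius r = 6.56 cm (arbitrary length L) as the Gaussian surface (r < R).
Charge inside radius r per length L is ρ·πr²·L, so λ_enc = ρπr² = 4.272×10^-5 C/m.
Since E is radial and uniform over the curved surface, Φ = E·2πrL = Q_enc/ε₀ = λ_enc L/ε₀.
E = 2k|λ_enc|/r = 2(8.99×10^9)(4.272×10^-5)/(0.0656) = 1.17e7 N/C.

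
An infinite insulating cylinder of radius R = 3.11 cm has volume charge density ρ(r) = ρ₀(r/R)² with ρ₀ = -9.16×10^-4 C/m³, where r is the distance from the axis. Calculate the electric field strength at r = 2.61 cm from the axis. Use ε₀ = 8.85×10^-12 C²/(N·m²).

4.76×10^5 N/C

Take a coaxial cylindrical Gaussian surface of radius r = 2.61 cm and length L (r < R).
λ_enc = ∫₀^r ρ(r')·2πr' dr' = (2πρ₀/R²)·r^4/4 = -6.903e-7 C/m.
Since E is radial and uniform over the curved surface, Φ = E·2πrL = Q_enc/ε₀ = λ_enc L/ε₀.
E = |λ_enc|/(2πε₀r) = (6.903e-7)/(2π·8.85×10^-12·0.0261) = 4.76×10^5 N/C.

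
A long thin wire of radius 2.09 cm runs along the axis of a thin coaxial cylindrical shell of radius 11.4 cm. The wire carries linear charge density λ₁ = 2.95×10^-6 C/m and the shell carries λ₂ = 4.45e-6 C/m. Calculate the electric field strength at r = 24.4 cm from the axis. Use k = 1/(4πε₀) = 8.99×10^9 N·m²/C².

Choose a coaxial cylinder of radius r = 24.4 cm (arbitrary length L) as the Gaussian surface (r > 11.4 cm, enclosing both).
λ_enc = λ₁ + λ₂ = (2.95×10^-6) + (4.45×10^-6) = 7.40e-6 C/m.
Applying ∮E·dA = Q_enc/ε₀ with the end caps contributing no flux:
E = 2k|λ_enc|/r = 2(8.99×10^9)(7.40×10^-6)/(0.244) = 5.45×10^5 N/C.

|E| ≈ 5.45×10^5 V/m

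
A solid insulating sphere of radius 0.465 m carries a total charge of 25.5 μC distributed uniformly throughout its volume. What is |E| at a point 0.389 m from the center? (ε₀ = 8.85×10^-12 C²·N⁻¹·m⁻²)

|E| = 8.87×10^5 N/C

Use a concentric Gaussian sphere at r = 0.389 m (r < R).
For a uniform sphere the enclosed fraction is (r/R)³, so Q_enc = (25.5 μC)(0.389/0.465)³ = 1.493e-5 C.
Since E is radial and uniform over the Gaussian sphere, Φ = E·4πr² = Q_enc/ε₀.
E = |Q_enc|/(4πε₀r²) = (1.493×10^-5)/(4π·8.85×10^-12·(0.389)²) = 8.87×10^5 N/C.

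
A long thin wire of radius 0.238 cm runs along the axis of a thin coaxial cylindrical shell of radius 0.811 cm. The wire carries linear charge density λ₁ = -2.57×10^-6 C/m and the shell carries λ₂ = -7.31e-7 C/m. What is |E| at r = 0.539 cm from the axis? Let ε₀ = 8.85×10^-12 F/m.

By cylindrical symmetry E is radial; use a coaxial Gaussian cylinder of radius 0.539 cm and length L (between the conductors, 0.238 cm < r < 0.811 cm).
Only the inner wire is enclosed; the outer shell contributes nothing inside itself. λ_enc = λ₁ = -2.57e-6 C/m.
Applying ∮E·dA = Q_enc/ε₀ with the end caps contributing no flux:
E = |λ_enc|/(2πε₀r) = (2.57e-6)/(2π·8.85×10^-12·0.00539) = 8.57×10^6 N/C.

|E| ≈ 8.57e6 V/m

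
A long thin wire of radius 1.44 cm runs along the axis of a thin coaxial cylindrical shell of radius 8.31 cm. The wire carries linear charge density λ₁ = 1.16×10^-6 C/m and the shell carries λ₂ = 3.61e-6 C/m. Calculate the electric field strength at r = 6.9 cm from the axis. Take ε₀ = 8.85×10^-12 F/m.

Take a coaxial cylindrical Gaussian surface of radius r = 6.9 cm and length L (between the conductors, 1.44 cm < r < 8.31 cm).
The shell at 8.31 cm lies outside the Gaussian surface, so λ_enc = λ₁ = 1.16×10^-6 C/m.
Gauss's law: E·2πrL = λ_enc L/ε₀.
E = |λ_enc|/(2πε₀r) = (1.16e-6)/(2π·8.85×10^-12·0.069) = 3.02×10^5 N/C.

|E| = 3.02×10^5 N/C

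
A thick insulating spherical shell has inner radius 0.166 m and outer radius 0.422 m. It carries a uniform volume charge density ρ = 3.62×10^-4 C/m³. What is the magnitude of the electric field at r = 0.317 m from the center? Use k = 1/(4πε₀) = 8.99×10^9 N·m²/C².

|E| = 3.70×10^6 N/C

Take a concentric spherical Gaussian surface of radius r = 0.317 m (within the shell material, 0.166 m < r < 0.422 m).
Only the shell between 0.166 m and r is enclosed: Q_enc = ρ·(4π/3)(r³ − a³) = (3.62×10^-4)·(4π/3)·((0.317)³ − (0.166)³) = 4.137×10^-5 C.
Gauss's law: E·4πr² = Q_enc/ε₀.
E = k|Q_enc|/r² = (8.99×10^9)(4.137×10^-5)/(0.317)² = 3.70×10^6 N/C.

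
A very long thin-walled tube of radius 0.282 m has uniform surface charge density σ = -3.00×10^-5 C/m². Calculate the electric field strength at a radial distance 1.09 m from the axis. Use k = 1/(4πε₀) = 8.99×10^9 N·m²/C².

|E| = 8.77e5 N/C

Coaxial Gaussian cylinder, radius r = 1.09 m, length L (r > 0.282 m).
The whole shell is enclosed: λ_enc = σ·2πR = (-3.00×10^-5)·2π·(0.282) = -5.316e-5 C/m.
By Gauss's law (flux through the curved wall only), E·2πrL = λ_enc L/ε₀.
E = 2k|λ_enc|/r = 2(8.99×10^9)(5.316×10^-5)/(1.09) = 8.77×10^5 N/C.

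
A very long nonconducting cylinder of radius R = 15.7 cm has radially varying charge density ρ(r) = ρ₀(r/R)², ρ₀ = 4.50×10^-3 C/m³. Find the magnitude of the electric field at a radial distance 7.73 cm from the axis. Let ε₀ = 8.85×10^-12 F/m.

E ≈ 2.38×10^6 N/C

Choose a coaxial cylinder of radius r = 7.73 cm (arbitrary length L) as the Gaussian surface (r < R).
Integrating ρ over the cross-section to radius r: λ_enc = (2πρ₀/R²) ∫₀^r r'^3 dr' = 2πρ₀ r^4/(4·R²) = 1.024×10^-5 C/m.
Since E is radial and uniform over the curved surface, Φ = E·2πrL = Q_enc/ε₀ = λ_enc L/ε₀.
E = |λ_enc|/(2πε₀r) = (1.024×10^-5)/(2π·8.85×10^-12·0.0773) = 2.38e6 N/C.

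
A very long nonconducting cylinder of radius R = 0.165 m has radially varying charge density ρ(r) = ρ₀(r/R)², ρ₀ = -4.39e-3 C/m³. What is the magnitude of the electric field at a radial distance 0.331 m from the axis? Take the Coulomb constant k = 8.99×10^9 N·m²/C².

|E| = 1.02e7 V/m

Choose a coaxial cylinder of radius r = 0.331 m (arbitrary length L) as the Gaussian surface (r > R, full charge per length enclosed).
λ_enc = 2π ∫₀^R ρ₀(r'/R)^2 r' dr' = 2πρ₀R²/4 = -1.877×10^-4 C/m.
Since E is radial and uniform over the curved surface, Φ = E·2πrL = Q_enc/ε₀ = λ_enc L/ε₀.
E = 2k|λ_enc|/r = 2(8.99×10^9)(1.877×10^-4)/(0.331) = 1.02×10^7 N/C.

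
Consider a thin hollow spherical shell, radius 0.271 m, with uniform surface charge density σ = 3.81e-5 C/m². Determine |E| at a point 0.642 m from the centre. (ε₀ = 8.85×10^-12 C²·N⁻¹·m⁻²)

Use a concentric Gaussian sphere at r = 0.642 m (r > 0.271 m).
The entire shell is enclosed: Q_enc = σ·4πR² = (3.81×10^-5)·4π·(0.271)² = 3.516×10^-5 C.
Since E is radial and uniform over the Gaussian sphere, Φ = E·4πr² = Q_enc/ε₀.
E = |Q_enc|/(4πε₀r²) = (3.516×10^-5)/(4π·8.85×10^-12·(0.642)²) = 7.67×10^5 N/C.

E ≈ 7.67×10^5 N/C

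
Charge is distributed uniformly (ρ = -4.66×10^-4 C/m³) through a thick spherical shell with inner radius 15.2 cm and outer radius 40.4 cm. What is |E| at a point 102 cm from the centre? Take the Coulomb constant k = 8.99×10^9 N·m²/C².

E ≈ 1.05e6 N/C

Use a concentric Gaussian sphere at r = 102 cm (r > 40.4 cm, enclosing the whole shell).
Q_enc = ρ·(4π/3)(b³ − a³) = (-4.66e-4)·(4π/3)·((0.404)³ − (0.152)³) = -1.219×10^-4 C.
Applying ∮E·dA = Q_enc/ε₀ with Φ = E(4πr²):
E = k|Q_enc|/r² = (8.99×10^9)(1.219×10^-4)/(1.02)² = 1.05e6 N/C.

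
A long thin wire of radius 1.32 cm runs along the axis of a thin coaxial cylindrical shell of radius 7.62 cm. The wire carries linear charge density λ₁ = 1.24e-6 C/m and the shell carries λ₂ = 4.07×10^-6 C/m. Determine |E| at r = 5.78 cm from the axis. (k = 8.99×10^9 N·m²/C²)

3.86e5 N/C

By cylindrical symmetry E is radial; use a coaxial Gaussian cylinder of radius 5.78 cm and length L (between the conductors, 1.32 cm < r < 7.62 cm).
The shell at 7.62 cm lies outside the Gaussian surface, so λ_enc = λ₁ = 1.24×10^-6 C/m.
By Gauss's law (flux through the curved wall only), E·2πrL = λ_enc L/ε₀.
E = 2k|λ_enc|/r = 2(8.99×10^9)(1.24×10^-6)/(0.0578) = 3.86e5 N/C.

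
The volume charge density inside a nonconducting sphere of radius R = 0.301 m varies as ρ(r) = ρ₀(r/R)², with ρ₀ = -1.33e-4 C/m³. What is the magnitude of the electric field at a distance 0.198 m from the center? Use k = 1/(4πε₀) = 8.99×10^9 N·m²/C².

Use a concentric Gaussian sphere at r = 0.198 m (r < R).
Integrate the density: Q_enc = 4π ∫₀^r ρ₀(r'/R)^2 r'² dr' = 4πρ₀ r^5/(5·R²) = -1.123×10^-6 C.
By Gauss's law, ∮E·dA = E·4πr² = Q_enc/ε₀.
E = k|Q_enc|/r² = (8.99×10^9)(1.123×10^-6)/(0.198)² = 2.57e5 N/C.

E ≈ 2.57×10^5 N/C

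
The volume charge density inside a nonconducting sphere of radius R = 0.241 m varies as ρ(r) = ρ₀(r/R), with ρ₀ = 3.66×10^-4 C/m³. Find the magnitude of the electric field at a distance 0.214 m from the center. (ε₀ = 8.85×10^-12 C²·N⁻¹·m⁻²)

E ≈ 1.96×10^6 N/C

Symmetry ⇒ E = E(r) r̂. Gaussian sphere of radius r = 0.214 m (r < R).
Q_enc = ∫₀^r ρ(r')·4πr'² dr' = (4πρ₀/R) ∫₀^r r'^3 dr' = 4πρ₀ r^4/(4·R) = 1.001×10^-5 C.
By Gauss's law, ∮E·dA = E·4πr² = Q_enc/ε₀.
E = |Q_enc|/(4πε₀r²) = (1.001×10^-5)/(4π·8.85×10^-12·(0.214)²) = 1.96×10^6 N/C.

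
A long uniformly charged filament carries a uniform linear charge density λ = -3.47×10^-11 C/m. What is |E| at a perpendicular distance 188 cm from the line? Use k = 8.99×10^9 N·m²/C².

Coaxial Gaussian cylinder, radius r = 188 cm, length L.
Q_enc = λL, so λ_enc = -3.47e-11 C/m.
Gauss's law: E·2πrL = λ_enc L/ε₀.
E = 2k|λ_enc|/r = 2(8.99×10^9)(3.47×10^-11)/(1.88) = 0.332 N/C.

E ≈ 0.332 N/C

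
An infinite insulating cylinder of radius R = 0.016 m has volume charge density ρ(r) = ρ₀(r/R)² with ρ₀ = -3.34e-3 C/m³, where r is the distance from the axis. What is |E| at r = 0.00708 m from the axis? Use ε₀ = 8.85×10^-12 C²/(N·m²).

|E| ≈ 1.31×10^5 V/m

Coaxial Gaussian cylinder, radius r = 0.00708 m, length L (r < R).
Integrating ρ over the cross-section to radius r: λ_enc = (2πρ₀/R²) ∫₀^r r'^3 dr' = 2πρ₀ r^4/(4·R²) = -5.149e-8 C/m.
Applying ∮E·dA = Q_enc/ε₀ with the end caps contributing no flux:
E = |λ_enc|/(2πε₀r) = (5.149×10^-8)/(2π·8.85×10^-12·0.00708) = 1.31e5 N/C.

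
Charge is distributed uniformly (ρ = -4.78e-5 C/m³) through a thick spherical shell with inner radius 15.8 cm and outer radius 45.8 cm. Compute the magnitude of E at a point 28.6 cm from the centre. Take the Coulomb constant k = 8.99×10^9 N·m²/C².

Use a concentric Gaussian sphere at r = 28.6 cm (within the shell material, 15.8 cm < r < 45.8 cm).
Enclosed charge is the volume from a to r: Q_enc = (4π/3)ρ(r³ − a³) = -3.894×10^-6 C.
Gauss's law: E·4πr² = Q_enc/ε₀.
E = k|Q_enc|/r² = (8.99×10^9)(3.894×10^-6)/(0.286)² = 4.28e5 N/C.

|E| = 4.28e5 V/m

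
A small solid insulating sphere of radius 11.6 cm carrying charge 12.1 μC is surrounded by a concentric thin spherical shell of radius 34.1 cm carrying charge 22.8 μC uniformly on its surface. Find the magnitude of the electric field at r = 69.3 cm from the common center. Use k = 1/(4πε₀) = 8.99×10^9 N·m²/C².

|E| ≈ 6.53×10^5 N/C

Use a concentric Gaussian sphere at r = 69.3 cm (r > 34.1 cm, enclosing both).
Q_enc = (12.1 μC) + (22.8 μC) = 3.49×10^-5 C.
Gauss's law: E·4πr² = Q_enc/ε₀.
E = k|Q_enc|/r² = (8.99×10^9)(3.49×10^-5)/(0.693)² = 6.53×10^5 N/C.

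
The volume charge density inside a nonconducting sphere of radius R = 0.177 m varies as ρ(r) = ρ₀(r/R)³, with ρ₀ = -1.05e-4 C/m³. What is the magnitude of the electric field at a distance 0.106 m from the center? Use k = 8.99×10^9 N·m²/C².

By spherical symmetry E is radial; choose a Gaussian sphere of radius r = 0.106 m (r < R).
Q_enc = ∫₀^r ρ(r')·4πr'² dr' = (4πρ₀/R³) ∫₀^r r'^5 dr' = 4πρ₀ r^6/(6·R³) = -5.626×10^-8 C.
Since E is radial and uniform over the Gaussian sphere, Φ = E·4πr² = Q_enc/ε₀.
E = k|Q_enc|/r² = (8.99×10^9)(5.626×10^-8)/(0.106)² = 4.50×10^4 N/C.

|E| = 4.50×10^4 N/C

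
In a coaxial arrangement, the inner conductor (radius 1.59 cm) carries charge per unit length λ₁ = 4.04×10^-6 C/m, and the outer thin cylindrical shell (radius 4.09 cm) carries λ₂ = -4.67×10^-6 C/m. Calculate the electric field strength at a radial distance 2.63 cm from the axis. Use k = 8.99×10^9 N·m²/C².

E = 2.76e6 V/m

Coaxial Gaussian cylinder, radius r = 2.63 cm, length L (between the conductors, 1.59 cm < r < 4.09 cm).
The shell at 4.09 cm lies outside the Gaussian surface, so λ_enc = λ₁ = 4.04×10^-6 C/m.
By Gauss's law (flux through the curved wall only), E·2πrL = λ_enc L/ε₀.
E = 2k|λ_enc|/r = 2(8.99×10^9)(4.04×10^-6)/(0.0263) = 2.76×10^6 N/C.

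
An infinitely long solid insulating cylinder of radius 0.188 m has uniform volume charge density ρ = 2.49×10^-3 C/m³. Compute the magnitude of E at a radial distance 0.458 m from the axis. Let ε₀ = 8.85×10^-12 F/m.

Take a coaxial cylindrical Gaussian surface of radius r = 0.458 m and length L (r > 0.188 m, full cross-section enclosed).
λ_enc = ρ·πR² = (2.49×10^-3)π(0.188)² = 2.765×10^-4 C/m.
Since E is radial and uniform over the curved surface, Φ = E·2πrL = Q_enc/ε₀ = λ_enc L/ε₀.
E = |λ_enc|/(2πε₀r) = (2.765×10^-4)/(2π·8.85×10^-12·0.458) = 1.09×10^7 N/C.

E = 1.09e7 N/C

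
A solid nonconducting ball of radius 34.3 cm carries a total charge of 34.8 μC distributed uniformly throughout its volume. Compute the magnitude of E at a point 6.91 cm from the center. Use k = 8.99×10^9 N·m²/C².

E = 5.36×10^5 V/m

By spherical symmetry E is radial; choose a Gaussian sphere of radius r = 6.91 cm (r < R).
Only the charge within r is enclosed: Q_enc = Q·(r/R)³ = (34.8 μC)·(6.91 cm/34.3 cm)³ = 2.845×10^-7 C.
Gauss's law: E·4πr² = Q_enc/ε₀.
E = k|Q_enc|/r² = (8.99×10^9)(2.845e-7)/(0.0691)² = 5.36e5 N/C.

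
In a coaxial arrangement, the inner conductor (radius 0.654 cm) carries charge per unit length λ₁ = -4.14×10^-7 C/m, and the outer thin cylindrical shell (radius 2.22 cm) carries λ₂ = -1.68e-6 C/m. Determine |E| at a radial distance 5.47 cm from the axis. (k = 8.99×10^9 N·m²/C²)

Coaxial Gaussian cylinder, radius r = 5.47 cm, length L (r > 2.22 cm, enclosing both).
λ_enc = λ₁ + λ₂ = (-4.14×10^-7) + (-1.68×10^-6) = -2.094×10^-6 C/m.
Gauss's law: E·2πrL = λ_enc L/ε₀.
E = 2k|λ_enc|/r = 2(8.99×10^9)(2.094e-6)/(0.0547) = 6.88×10^5 N/C.

E = 6.88×10^5 N/C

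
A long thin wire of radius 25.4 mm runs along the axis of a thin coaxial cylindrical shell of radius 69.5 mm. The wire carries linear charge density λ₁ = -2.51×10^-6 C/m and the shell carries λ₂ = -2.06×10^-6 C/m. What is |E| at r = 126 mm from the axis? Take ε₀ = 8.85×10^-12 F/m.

Coaxial Gaussian cylinder, radius r = 126 mm, length L (r > 69.5 mm, enclosing both).
λ_enc = λ₁ + λ₂ = (-2.51e-6) + (-2.06e-6) = -4.57e-6 C/m.
Gauss's law: E·2πrL = λ_enc L/ε₀.
E = |λ_enc|/(2πε₀r) = (4.57×10^-6)/(2π·8.85×10^-12·0.126) = 6.52×10^5 N/C.

E ≈ 6.52×10^5 V/m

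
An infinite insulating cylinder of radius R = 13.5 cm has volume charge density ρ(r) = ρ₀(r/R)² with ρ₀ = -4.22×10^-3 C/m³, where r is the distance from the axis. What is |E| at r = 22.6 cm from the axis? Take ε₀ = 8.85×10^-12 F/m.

9.61×10^6 V/m

By cylindrical symmetry E is radial; use a coaxial Gaussian cylinder of radius 22.6 cm and length L (r > R, full charge per length enclosed).
λ_enc = 2π ∫₀^R ρ₀(r'/R)^2 r' dr' = 2πρ₀R²/4 = -1.208×10^-4 C/m.
Applying ∮E·dA = Q_enc/ε₀ with the end caps contributing no flux:
E = |λ_enc|/(2πε₀r) = (1.208×10^-4)/(2π·8.85×10^-12·0.226) = 9.61×10^6 N/C.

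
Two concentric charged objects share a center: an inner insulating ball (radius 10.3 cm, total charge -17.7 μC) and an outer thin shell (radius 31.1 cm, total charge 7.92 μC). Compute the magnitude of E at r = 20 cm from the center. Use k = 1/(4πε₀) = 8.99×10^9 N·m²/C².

Symmetry ⇒ E = E(r) r̂. Gaussian sphere of radius r = 20 cm (between the bodies, 10.3 cm < r < 31.1 cm).
Only the inner charge is enclosed; the outer shell contributes nothing inside itself. Q_enc = -17.7 μC = -1.77×10^-5 C.
Applying ∮E·dA = Q_enc/ε₀ with Φ = E(4πr²):
E = k|Q_enc|/r² = (8.99×10^9)(1.77e-5)/(0.2)² = 3.98e6 N/C.

3.98×10^6 V/m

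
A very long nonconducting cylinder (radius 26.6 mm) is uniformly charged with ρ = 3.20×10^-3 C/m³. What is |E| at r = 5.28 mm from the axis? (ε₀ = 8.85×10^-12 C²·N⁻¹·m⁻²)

|E| = 9.55×10^5 V/m

Coaxial Gaussian cylinder, radius r = 5.28 mm, length L (r < R).
Charge inside radius r per length L is ρ·πr²·L, so λ_enc = ρπr² = 2.803e-7 C/m.
Since E is radial and uniform over the curved surface, Φ = E·2πrL = Q_enc/ε₀ = λ_enc L/ε₀.
E = |λ_enc|/(2πε₀r) = (2.803×10^-7)/(2π·8.85×10^-12·0.00528) = 9.55×10^5 N/C.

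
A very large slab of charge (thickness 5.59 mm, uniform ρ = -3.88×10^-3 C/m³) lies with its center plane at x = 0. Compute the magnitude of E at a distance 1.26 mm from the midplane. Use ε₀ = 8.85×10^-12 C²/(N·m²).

|E| ≈ 5.52×10^5 V/m

By symmetry E is perpendicular to the slab. A Gaussian pillbox from −1.26 mm to +1.26 mm (face area A) lies entirely within the slab.
Q_enc = ρ·(2x)·A and flux = 2EA, so 2EA = 2ρxA/ε₀ ⇒ E = |ρ|x/ε₀.
E = (3.88×10^-3)(0.00126)/(8.85×10^-12) = 5.52×10^5 N/C.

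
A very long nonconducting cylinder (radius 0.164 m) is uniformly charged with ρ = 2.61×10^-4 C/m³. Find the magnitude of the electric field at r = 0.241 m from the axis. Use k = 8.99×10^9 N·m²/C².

E = 1.65e6 N/C

Coaxial Gaussian cylinder, radius r = 0.241 m, length L (r > 0.164 m, full cross-section enclosed).
λ_enc = ρ·πR² = (2.61×10^-4)π(0.164)² = 2.205×10^-5 C/m.
By Gauss's law (flux through the curved wall only), E·2πrL = λ_enc L/ε₀.
E = 2k|λ_enc|/r = 2(8.99×10^9)(2.205×10^-5)/(0.241) = 1.65e6 N/C.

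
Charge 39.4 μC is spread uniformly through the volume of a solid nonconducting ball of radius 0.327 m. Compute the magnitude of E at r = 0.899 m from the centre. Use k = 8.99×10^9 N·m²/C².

Symmetry ⇒ E = E(r) r̂. Gaussian sphere of radius r = 0.899 m (r > R, so the entire charge is enclosed).
Q_enc = 39.4 μC = 3.94×10^-5 C.
Since E is radial and uniform over the Gaussian sphere, Φ = E·4πr² = Q_enc/ε₀.
E = k|Q_enc|/r² = (8.99×10^9)(3.94×10^-5)/(0.899)² = 4.38e5 N/C.

E ≈ 4.38×10^5 V/m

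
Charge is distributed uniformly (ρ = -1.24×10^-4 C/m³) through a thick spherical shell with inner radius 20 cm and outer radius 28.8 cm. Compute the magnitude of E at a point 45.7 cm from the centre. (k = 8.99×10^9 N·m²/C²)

Symmetry ⇒ E = E(r) r̂. Gaussian sphere of radius r = 45.7 cm (r > 28.8 cm, enclosing the whole shell).
Q_enc = ρ·(4π/3)(b³ − a³) = (-1.24×10^-4)·(4π/3)·((0.288)³ − (0.2)³) = -8.252×10^-6 C.
Gauss's law: E·4πr² = Q_enc/ε₀.
E = k|Q_enc|/r² = (8.99×10^9)(8.252×10^-6)/(0.457)² = 3.55×10^5 N/C.

E ≈ 3.55×10^5 N/C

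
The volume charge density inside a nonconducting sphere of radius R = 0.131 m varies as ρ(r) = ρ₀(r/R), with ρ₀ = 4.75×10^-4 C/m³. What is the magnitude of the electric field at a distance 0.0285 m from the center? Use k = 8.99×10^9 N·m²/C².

8.32e4 N/C

By spherical symmetry E is radial; choose a Gaussian sphere of radius r = 0.0285 m (r < R).
Integrate the density: Q_enc = 4π ∫₀^r ρ₀(r'/R)^1 r'² dr' = 4πρ₀ r^4/(4·R) = 7.515×10^-9 C.
Applying ∮E·dA = Q_enc/ε₀ with Φ = E(4πr²):
E = k|Q_enc|/r² = (8.99×10^9)(7.515×10^-9)/(0.0285)² = 8.32e4 N/C.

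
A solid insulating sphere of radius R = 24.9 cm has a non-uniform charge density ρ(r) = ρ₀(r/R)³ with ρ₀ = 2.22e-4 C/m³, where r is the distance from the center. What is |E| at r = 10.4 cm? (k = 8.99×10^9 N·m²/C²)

E = 3.17e4 N/C

Take a concentric spherical Gaussian surface of radius r = 10.4 cm (r < R).
Integrate the density: Q_enc = 4π ∫₀^r ρ₀(r'/R)^3 r'² dr' = 4πρ₀ r^6/(6·R³) = 3.811×10^-8 C.
By Gauss's law, ∮E·dA = E·4πr² = Q_enc/ε₀.
E = k|Q_enc|/r² = (8.99×10^9)(3.811×10^-8)/(0.104)² = 3.17×10^4 N/C.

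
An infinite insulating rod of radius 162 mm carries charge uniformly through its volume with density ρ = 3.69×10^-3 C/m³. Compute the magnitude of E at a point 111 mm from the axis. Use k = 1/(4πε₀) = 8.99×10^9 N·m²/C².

Coaxial Gaussian cylinder, radius r = 111 mm, length L (r < R).
Enclosed charge per unit length: λ_enc = ρ·πr² = (3.69e-3)π(0.111)² = 1.428e-4 C/m.
Applying ∮E·dA = Q_enc/ε₀ with the end caps contributing no flux:
E = 2k|λ_enc|/r = 2(8.99×10^9)(1.428×10^-4)/(0.111) = 2.31e7 N/C.

E = 2.31×10^7 N/C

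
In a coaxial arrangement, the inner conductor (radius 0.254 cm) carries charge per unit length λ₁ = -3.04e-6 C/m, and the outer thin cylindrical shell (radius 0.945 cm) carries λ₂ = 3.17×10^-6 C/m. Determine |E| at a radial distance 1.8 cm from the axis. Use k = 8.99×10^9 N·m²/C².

|E| ≈ 1.30e5 V/m

Coaxial Gaussian cylinder, radius r = 1.8 cm, length L (r > 0.945 cm, enclosing both).
λ_enc = λ₁ + λ₂ = (-3.04e-6) + (3.17e-6) = 1.30×10^-7 C/m.
By Gauss's law (flux through the curved wall only), E·2πrL = λ_enc L/ε₀.
E = 2k|λ_enc|/r = 2(8.99×10^9)(1.30×10^-7)/(0.018) = 1.30×10^5 N/C.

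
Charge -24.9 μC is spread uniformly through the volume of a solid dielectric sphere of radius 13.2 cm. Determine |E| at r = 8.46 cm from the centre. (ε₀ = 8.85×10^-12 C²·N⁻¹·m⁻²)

E ≈ 8.24×10^6 N/C

By spherical symmetry E is radial; choose a Gaussian sphere of radius r = 8.46 cm (r < R).
Only the charge within r is enclosed: Q_enc = Q·(r/R)³ = (-24.9 μC)·(8.46 cm/13.2 cm)³ = -6.555×10^-6 C.
Since E is radial and uniform over the Gaussian sphere, Φ = E·4πr² = Q_enc/ε₀.
E = |Q_enc|/(4πε₀r²) = (6.555e-6)/(4π·8.85×10^-12·(0.0846)²) = 8.24e6 N/C.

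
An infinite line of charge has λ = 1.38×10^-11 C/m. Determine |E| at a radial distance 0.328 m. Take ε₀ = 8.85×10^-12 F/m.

Coaxial Gaussian cylinder, radius r = 0.328 m, length L.
Q_enc = λL, so λ_enc = 1.38×10^-11 C/m.
Applying ∮E·dA = Q_enc/ε₀ with the end caps contributing no flux:
E = |λ_enc|/(2πε₀r) = (1.38e-11)/(2π·8.85×10^-12·0.328) = 0.757 N/C.

E ≈ 0.757 N/C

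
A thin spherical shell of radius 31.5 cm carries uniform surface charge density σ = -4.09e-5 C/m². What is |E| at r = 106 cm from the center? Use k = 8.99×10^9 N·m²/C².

Symmetry ⇒ E = E(r) r̂. Gaussian sphere of radius r = 106 cm (r > 31.5 cm).
The entire shell is enclosed: Q_enc = σ·4πR² = (-4.09×10^-5)·4π·(0.315)² = -5.10×10^-5 C.
Gauss's law: E·4πr² = Q_enc/ε₀.
E = k|Q_enc|/r² = (8.99×10^9)(5.10×10^-5)/(1.06)² = 4.08e5 N/C.

|E| = 4.08×10^5 N/C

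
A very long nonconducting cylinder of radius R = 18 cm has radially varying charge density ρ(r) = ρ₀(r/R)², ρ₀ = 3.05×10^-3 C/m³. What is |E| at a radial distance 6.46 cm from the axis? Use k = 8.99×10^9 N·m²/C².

By cylindrical symmetry E is radial; use a coaxial Gaussian cylinder of radius 6.46 cm and length L (r < R).
Integrating ρ over the cross-section to radius r: λ_enc = (2πρ₀/R²) ∫₀^r r'^3 dr' = 2πρ₀ r^4/(4·R²) = 2.575e-6 C/m.
By Gauss's law (flux through the curved wall only), E·2πrL = λ_enc L/ε₀.
E = 2k|λ_enc|/r = 2(8.99×10^9)(2.575×10^-6)/(0.0646) = 7.17×10^5 N/C.

7.17×10^5 N/C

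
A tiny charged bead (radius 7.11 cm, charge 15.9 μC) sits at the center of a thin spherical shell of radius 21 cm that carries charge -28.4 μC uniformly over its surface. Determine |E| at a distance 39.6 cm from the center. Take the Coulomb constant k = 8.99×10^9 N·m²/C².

|E| ≈ 7.17e5 V/m

By spherical symmetry E is radial; choose a Gaussian sphere of radius r = 39.6 cm (r > 21 cm, enclosing both).
Q_enc = (15.9 μC) + (-28.4 μC) = -1.25e-5 C.
Gauss's law: E·4πr² = Q_enc/ε₀.
E = k|Q_enc|/r² = (8.99×10^9)(1.25×10^-5)/(0.396)² = 7.17×10^5 N/C.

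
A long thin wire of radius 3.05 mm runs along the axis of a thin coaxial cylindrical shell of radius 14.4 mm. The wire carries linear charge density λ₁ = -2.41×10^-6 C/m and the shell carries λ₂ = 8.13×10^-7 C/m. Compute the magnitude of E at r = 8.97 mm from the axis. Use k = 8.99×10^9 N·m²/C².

Choose a coaxial cylinder of radius r = 8.97 mm (arbitrary length L) as the Gaussian surface (between the conductors, 3.05 mm < r < 14.4 mm).
The shell at 14.4 mm lies outside the Gaussian surface, so λ_enc = λ₁ = -2.41×10^-6 C/m.
Gauss's law: E·2πrL = λ_enc L/ε₀.
E = 2k|λ_enc|/r = 2(8.99×10^9)(2.41×10^-6)/(0.00897) = 4.83×10^6 N/C.

E ≈ 4.83×10^6 N/C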